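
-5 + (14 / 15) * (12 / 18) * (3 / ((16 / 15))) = -13 / 4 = -3.25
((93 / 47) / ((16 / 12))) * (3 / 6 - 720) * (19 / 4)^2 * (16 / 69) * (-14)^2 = -2367265803 / 2162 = -1094942.55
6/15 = 2/5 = 0.40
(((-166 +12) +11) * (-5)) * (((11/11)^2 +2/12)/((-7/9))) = -2145/2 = -1072.50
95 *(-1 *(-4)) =380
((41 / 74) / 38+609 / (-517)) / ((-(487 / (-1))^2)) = 1691311 / 344797240876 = 0.00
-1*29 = -29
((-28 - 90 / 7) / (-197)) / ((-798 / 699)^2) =7763327 / 48786262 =0.16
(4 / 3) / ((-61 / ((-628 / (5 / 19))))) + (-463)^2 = 196195363 / 915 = 214421.16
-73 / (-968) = 73 / 968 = 0.08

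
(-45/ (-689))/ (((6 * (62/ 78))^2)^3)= 16708185/ 3010412485952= 0.00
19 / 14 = 1.36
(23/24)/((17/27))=207/136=1.52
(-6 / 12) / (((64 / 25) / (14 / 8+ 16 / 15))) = -845 / 1536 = -0.55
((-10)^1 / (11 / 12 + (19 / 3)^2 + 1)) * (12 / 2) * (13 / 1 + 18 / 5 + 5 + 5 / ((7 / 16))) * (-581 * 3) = 82186.79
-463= -463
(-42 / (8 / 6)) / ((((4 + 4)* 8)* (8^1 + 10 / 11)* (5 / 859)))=-85041 / 8960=-9.49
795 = 795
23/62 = 0.37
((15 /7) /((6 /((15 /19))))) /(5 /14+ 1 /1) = 75 /361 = 0.21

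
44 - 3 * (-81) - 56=231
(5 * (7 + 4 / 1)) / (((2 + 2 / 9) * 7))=99 / 28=3.54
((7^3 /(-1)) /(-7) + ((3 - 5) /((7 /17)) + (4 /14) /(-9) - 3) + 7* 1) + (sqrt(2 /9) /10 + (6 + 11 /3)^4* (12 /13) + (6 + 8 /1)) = sqrt(2) /30 + 2850925 /351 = 8122.34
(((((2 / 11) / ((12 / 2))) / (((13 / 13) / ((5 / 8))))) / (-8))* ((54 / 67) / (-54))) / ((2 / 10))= 25 / 141504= 0.00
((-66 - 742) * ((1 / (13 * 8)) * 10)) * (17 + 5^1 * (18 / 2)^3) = -3698620 / 13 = -284509.23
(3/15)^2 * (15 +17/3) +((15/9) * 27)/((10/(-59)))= -39701/150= -264.67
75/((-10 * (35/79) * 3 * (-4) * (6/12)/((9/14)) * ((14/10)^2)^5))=6943359375/110730297608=0.06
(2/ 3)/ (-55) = -2/ 165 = -0.01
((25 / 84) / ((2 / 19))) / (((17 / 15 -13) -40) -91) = -0.02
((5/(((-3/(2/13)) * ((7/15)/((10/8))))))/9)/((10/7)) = -25/468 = -0.05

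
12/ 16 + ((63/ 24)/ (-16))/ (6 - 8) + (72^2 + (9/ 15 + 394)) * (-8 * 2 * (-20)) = 456999125/ 256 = 1785152.83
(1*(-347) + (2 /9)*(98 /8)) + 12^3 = 24907 /18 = 1383.72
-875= -875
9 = 9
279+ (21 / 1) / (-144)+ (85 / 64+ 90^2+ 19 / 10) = 8046799 / 960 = 8382.08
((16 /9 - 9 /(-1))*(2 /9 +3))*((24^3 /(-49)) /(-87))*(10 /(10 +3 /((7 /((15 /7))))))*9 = 99328 /107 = 928.30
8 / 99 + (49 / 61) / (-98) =0.07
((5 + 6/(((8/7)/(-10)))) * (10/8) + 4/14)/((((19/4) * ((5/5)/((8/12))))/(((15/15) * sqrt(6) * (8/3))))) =-8824 * sqrt(6)/399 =-54.17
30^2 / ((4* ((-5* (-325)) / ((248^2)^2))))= 34044678144 / 65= 523764279.14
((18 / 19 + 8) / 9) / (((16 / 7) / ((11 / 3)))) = 6545 / 4104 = 1.59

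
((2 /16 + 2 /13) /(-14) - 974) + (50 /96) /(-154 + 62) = -974.03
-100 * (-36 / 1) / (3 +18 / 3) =400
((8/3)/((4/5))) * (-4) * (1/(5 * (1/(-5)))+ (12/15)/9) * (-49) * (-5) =80360/27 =2976.30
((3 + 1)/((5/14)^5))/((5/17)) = 36572032/15625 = 2340.61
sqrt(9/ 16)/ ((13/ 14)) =21/ 26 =0.81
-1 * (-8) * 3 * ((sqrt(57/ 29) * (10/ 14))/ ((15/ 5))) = 40 * sqrt(1653)/ 203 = 8.01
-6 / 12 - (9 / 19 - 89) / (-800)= -4641 / 7600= -0.61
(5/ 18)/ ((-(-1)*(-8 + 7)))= -5/ 18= -0.28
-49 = -49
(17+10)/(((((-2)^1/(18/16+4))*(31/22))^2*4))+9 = 31.32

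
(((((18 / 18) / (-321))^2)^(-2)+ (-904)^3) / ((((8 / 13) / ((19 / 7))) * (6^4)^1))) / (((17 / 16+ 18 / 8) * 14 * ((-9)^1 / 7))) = -348576435857 / 618192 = -563864.36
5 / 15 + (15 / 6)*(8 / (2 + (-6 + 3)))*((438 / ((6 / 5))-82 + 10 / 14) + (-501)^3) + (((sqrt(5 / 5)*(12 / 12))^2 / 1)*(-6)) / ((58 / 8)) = 1531649826239 / 609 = 2515024345.22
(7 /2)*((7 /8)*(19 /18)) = 931 /288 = 3.23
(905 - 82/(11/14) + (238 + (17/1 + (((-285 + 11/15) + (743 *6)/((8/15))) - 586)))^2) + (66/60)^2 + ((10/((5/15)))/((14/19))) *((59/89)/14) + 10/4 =10355232354139327/172695600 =59962340.41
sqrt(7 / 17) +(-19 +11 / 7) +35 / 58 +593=sqrt(119) / 17 +233927 / 406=576.82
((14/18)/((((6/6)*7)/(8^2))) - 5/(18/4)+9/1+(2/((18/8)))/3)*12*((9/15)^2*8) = 13216/25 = 528.64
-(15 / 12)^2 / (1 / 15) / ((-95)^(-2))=-3384375 / 16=-211523.44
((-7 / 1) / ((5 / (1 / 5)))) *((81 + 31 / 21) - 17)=-55 / 3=-18.33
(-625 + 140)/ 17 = -485/ 17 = -28.53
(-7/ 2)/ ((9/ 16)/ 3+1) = -56/ 19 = -2.95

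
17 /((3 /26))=442 /3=147.33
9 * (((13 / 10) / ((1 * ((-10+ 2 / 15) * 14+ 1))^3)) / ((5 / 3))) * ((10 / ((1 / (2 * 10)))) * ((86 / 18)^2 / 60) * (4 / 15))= -480740 / 8703679193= -0.00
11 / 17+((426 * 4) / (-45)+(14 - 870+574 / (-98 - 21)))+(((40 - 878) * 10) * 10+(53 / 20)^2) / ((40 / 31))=-53723482171 / 816000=-65837.60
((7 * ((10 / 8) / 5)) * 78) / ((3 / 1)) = 91 / 2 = 45.50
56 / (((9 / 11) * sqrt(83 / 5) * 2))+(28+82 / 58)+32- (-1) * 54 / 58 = 308 * sqrt(415) / 747+1808 / 29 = 70.74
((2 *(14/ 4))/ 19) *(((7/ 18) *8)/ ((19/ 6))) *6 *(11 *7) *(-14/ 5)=-845152/ 1805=-468.23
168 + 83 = 251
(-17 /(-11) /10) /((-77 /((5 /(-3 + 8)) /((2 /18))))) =-153 /8470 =-0.02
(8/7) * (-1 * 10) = -80/7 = -11.43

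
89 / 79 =1.13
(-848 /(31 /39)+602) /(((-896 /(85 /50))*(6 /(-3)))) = -24497 /55552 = -0.44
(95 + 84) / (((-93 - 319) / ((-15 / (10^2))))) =0.07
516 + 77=593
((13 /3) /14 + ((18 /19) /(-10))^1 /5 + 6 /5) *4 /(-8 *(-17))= 29737 /678300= 0.04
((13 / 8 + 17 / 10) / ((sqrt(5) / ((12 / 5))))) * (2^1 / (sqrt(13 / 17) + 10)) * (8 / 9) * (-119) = -614992 * sqrt(5) / 18075 + 18088 * sqrt(1105) / 90375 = -69.43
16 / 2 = 8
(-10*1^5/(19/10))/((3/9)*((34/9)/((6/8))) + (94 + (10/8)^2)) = -5184/95779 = -0.05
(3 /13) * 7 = 21 /13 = 1.62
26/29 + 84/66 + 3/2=2341/638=3.67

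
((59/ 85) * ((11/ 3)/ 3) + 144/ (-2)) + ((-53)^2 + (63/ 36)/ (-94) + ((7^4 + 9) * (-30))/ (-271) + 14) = 235302711739/ 77950440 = 3018.62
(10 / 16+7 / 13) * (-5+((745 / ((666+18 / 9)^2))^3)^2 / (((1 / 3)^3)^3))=-4776094644993382988444646914968797605 / 821014616660089554107429965166280704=-5.82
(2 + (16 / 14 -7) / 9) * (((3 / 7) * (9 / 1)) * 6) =1530 / 49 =31.22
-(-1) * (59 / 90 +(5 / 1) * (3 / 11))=1999 / 990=2.02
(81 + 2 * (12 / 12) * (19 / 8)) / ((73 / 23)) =7889 / 292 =27.02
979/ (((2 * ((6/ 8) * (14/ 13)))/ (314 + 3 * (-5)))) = 3805373/ 21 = 181208.24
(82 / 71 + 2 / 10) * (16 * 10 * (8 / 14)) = 61568 / 497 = 123.88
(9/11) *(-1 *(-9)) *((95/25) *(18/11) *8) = 221616/605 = 366.31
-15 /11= -1.36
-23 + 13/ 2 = -33/ 2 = -16.50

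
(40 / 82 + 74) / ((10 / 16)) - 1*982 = -862.82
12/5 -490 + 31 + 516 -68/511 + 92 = 386487/2555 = 151.27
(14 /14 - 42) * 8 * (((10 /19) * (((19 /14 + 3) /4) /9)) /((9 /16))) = -37.14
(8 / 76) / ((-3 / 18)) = -12 / 19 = -0.63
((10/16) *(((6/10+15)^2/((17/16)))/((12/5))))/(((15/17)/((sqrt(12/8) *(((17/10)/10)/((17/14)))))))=1183 *sqrt(6)/250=11.59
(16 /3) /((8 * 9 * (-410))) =-1 /5535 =-0.00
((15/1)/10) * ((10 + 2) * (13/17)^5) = 6683274/1419857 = 4.71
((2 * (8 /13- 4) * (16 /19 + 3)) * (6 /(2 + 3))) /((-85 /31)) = 1194864 /104975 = 11.38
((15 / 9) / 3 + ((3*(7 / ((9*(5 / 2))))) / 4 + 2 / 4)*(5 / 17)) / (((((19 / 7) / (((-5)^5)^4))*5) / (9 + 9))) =97552320167376.16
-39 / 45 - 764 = -11473 / 15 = -764.87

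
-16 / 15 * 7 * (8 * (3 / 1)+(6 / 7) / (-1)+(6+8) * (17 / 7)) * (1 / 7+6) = -55040 / 21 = -2620.95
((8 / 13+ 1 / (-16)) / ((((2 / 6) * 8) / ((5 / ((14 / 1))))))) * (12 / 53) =5175 / 308672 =0.02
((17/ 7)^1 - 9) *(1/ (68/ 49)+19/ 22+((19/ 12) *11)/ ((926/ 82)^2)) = -9519473657/ 841827063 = -11.31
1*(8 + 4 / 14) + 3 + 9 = 142 / 7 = 20.29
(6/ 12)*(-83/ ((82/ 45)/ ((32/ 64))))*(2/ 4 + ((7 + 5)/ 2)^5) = -58090455/ 656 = -88552.52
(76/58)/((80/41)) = 779/1160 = 0.67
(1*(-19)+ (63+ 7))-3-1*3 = 45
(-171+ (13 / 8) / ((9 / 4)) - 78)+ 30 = -218.28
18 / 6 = 3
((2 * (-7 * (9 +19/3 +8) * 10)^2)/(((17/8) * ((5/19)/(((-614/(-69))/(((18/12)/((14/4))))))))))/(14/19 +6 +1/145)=17285571929920000/588415509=29376472.35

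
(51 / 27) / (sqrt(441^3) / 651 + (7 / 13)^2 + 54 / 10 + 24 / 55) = 4898465 / 52779231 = 0.09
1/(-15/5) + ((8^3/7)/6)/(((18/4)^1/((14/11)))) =925/297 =3.11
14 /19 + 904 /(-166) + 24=30422 /1577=19.29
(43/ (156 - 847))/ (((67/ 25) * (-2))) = 1075/ 92594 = 0.01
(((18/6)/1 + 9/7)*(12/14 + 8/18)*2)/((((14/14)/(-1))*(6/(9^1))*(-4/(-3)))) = -12.55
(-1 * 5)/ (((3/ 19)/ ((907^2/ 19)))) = -4113245/ 3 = -1371081.67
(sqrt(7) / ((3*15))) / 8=0.01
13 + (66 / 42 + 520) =534.57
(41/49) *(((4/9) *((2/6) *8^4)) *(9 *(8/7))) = 5373952/1029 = 5222.50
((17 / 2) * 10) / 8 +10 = 165 / 8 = 20.62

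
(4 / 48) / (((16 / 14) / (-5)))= -35 / 96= -0.36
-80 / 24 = -10 / 3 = -3.33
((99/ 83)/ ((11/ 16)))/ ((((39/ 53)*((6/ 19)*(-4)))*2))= -1007/ 1079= -0.93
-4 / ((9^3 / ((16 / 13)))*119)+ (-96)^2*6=62360782784 / 1127763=55296.00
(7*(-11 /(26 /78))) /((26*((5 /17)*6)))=-1309 /260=-5.03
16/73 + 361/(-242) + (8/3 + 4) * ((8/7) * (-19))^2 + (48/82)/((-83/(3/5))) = 138838819772651/44186287530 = 3142.12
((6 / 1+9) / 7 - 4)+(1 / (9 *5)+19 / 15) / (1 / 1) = -179 / 315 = -0.57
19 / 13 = 1.46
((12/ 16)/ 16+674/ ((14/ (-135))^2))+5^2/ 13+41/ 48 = 62674.51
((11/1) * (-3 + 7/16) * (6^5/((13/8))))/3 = -584496/13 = -44961.23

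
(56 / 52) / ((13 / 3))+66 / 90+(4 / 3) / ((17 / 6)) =62593 / 43095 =1.45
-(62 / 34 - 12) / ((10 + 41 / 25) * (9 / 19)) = 82175 / 44523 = 1.85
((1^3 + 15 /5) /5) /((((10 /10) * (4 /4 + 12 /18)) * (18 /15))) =2 /5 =0.40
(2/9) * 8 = 1.78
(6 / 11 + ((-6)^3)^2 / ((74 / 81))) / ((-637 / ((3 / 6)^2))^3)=-10392735 / 3366376485472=-0.00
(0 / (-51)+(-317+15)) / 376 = -151 / 188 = -0.80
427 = 427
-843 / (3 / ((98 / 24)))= -13769 / 12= -1147.42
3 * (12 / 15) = 12 / 5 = 2.40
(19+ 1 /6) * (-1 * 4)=-230 /3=-76.67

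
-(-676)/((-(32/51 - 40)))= 8619/502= 17.17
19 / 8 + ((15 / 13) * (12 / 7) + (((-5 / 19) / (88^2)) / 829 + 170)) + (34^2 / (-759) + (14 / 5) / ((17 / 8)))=11337059057799577 / 65100284208960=174.15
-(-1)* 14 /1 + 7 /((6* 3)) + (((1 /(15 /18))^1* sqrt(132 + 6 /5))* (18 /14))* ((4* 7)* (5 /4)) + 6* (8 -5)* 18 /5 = 702.42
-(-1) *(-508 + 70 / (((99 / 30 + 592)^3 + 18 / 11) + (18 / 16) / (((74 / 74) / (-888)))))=-1178859347855076 / 2320589268947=-508.00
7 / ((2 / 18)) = 63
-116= -116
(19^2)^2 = 130321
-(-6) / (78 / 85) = 85 / 13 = 6.54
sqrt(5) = 2.24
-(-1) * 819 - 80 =739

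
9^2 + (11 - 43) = 49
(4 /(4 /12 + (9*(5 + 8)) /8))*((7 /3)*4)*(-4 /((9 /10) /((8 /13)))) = -286720 /42003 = -6.83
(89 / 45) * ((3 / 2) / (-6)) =-89 / 180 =-0.49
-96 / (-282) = 16 / 47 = 0.34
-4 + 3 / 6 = -7 / 2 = -3.50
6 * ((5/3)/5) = 2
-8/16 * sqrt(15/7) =-sqrt(105)/14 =-0.73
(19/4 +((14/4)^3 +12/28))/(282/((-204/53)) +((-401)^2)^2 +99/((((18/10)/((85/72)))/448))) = 411723/221542695603236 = 0.00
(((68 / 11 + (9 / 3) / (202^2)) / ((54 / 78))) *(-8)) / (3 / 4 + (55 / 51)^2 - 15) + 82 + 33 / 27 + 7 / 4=49738635060773 / 550019272572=90.43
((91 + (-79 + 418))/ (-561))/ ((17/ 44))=-1720/ 867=-1.98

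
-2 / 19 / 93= -2 / 1767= -0.00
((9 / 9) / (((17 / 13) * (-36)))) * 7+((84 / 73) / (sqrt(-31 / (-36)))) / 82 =-91 / 612+252 * sqrt(31) / 92783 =-0.13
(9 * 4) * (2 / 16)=9 / 2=4.50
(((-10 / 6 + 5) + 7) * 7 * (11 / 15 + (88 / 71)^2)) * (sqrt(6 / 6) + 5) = 74479174 / 75615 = 984.98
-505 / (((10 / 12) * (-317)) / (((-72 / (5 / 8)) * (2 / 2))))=-349056 / 1585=-220.22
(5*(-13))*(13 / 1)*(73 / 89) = -61685 / 89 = -693.09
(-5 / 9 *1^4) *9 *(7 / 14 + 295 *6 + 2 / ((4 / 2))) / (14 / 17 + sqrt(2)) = 2108085 / 382 - 5119635 *sqrt(2) / 764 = -3958.23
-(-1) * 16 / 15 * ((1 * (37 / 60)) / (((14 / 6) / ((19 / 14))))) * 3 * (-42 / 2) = -4218 / 175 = -24.10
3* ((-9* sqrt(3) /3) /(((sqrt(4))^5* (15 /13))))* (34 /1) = -663* sqrt(3) /80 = -14.35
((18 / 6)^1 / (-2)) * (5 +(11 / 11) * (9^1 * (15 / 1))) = -210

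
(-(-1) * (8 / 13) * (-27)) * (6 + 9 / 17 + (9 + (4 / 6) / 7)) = -401616 / 1547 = -259.61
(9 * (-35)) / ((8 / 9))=-2835 / 8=-354.38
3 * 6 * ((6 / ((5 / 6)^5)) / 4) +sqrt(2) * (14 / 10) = 7 * sqrt(2) / 5 +209952 / 3125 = 69.16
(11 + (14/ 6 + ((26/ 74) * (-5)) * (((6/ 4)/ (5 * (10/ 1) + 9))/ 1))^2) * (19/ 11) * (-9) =-52929329287/ 209681516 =-252.43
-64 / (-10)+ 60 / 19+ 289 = 28363 / 95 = 298.56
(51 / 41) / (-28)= -51 / 1148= -0.04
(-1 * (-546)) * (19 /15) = 3458 /5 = 691.60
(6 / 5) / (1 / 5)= 6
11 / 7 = 1.57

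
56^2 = 3136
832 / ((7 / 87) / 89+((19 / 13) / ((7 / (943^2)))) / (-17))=-0.08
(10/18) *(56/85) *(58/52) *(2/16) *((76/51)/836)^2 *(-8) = -812/625980069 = -0.00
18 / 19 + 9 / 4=243 / 76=3.20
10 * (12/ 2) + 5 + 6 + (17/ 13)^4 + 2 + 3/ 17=36949741/ 485537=76.10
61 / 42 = 1.45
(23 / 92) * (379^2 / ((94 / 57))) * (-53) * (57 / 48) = -8244849759 / 6016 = -1370486.99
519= 519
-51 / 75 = -17 / 25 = -0.68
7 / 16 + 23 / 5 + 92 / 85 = 8323 / 1360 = 6.12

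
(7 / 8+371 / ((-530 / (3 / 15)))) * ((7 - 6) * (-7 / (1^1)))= -1029 / 200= -5.14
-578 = -578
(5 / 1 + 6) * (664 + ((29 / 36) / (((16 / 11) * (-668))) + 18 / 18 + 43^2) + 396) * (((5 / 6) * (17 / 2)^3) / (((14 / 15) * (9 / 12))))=1512764307503075 / 64641024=23402542.44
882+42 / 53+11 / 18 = 842767 / 954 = 883.40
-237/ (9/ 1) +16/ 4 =-67/ 3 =-22.33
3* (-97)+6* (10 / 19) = -5469 / 19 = -287.84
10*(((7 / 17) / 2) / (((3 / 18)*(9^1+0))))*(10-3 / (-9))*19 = 41230 / 153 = 269.48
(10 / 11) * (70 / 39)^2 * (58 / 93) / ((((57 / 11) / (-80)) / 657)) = -16597280000 / 895869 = -18526.46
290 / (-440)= -29 / 44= -0.66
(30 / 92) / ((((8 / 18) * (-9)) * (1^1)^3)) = -15 / 184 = -0.08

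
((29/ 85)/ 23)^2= 841/ 3822025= 0.00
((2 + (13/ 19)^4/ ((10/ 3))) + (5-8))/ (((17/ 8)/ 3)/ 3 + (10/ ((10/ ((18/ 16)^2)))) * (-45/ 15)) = 350647776/ 1336441855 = 0.26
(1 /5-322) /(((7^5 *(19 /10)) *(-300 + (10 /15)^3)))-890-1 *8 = -1160235100121 /1292021318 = -898.00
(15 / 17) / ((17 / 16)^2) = 3840 / 4913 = 0.78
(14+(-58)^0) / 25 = 3 / 5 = 0.60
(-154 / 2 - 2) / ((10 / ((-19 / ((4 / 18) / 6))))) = 40527 / 10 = 4052.70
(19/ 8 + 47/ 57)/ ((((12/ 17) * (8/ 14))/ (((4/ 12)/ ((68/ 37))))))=377881/ 262656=1.44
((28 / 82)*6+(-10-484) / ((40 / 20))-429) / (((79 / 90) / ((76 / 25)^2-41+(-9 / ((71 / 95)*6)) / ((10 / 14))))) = 26541.25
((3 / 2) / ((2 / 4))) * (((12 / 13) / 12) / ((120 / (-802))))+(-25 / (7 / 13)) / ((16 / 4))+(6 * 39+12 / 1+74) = 139617 / 455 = 306.85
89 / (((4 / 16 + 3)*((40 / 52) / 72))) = 12816 / 5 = 2563.20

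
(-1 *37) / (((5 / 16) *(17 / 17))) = -592 / 5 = -118.40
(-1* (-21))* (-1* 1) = -21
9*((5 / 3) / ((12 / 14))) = 35 / 2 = 17.50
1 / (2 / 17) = 17 / 2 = 8.50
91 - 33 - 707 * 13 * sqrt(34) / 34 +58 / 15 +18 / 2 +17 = 1318 / 15 - 9191 * sqrt(34) / 34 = -1488.38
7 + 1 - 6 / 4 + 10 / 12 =22 / 3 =7.33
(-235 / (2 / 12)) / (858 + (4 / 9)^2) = -1.64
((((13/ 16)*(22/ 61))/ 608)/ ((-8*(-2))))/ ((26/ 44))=121/ 2373632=0.00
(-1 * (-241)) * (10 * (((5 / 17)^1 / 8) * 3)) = 18075 / 68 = 265.81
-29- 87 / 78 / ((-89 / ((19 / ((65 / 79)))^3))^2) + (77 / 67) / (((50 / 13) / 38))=-22239022800692229103943 / 1040658662859968750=-21370.14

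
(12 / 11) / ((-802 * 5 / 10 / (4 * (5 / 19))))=-240 / 83809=-0.00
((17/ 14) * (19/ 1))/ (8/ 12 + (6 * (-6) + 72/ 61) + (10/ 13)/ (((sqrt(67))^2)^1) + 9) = -51483939/ 56103362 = -0.92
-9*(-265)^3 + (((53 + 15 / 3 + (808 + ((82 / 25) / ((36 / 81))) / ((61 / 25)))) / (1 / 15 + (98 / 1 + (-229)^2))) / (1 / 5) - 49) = 16103246747442967 / 96146492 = 167486576.08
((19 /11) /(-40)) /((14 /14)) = -0.04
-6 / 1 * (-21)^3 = 55566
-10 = -10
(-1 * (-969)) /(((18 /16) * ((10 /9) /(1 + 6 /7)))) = 50388 /35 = 1439.66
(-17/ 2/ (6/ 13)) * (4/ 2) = -221/ 6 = -36.83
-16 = -16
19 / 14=1.36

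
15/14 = 1.07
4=4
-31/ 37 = -0.84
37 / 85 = 0.44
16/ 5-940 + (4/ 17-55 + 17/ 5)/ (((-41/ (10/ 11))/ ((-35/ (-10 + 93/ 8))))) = -479083764/ 498355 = -961.33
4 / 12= 0.33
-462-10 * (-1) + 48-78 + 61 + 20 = -401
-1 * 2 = -2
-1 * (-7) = 7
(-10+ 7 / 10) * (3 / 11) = -2.54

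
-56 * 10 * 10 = -5600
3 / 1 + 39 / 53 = 198 / 53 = 3.74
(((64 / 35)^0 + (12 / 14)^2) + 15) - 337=-15693 / 49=-320.27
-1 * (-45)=45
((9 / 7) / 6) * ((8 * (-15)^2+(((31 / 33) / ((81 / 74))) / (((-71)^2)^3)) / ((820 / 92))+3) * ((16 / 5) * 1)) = 1012485065264189936456 / 818935507585658925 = 1236.34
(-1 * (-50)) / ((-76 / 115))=-2875 / 38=-75.66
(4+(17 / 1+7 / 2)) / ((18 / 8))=98 / 9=10.89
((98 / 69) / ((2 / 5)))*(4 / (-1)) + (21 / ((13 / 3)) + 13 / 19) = -147806 / 17043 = -8.67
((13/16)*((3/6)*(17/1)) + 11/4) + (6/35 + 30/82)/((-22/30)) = 901497/101024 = 8.92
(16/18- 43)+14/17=-6317/153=-41.29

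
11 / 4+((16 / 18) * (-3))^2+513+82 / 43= 524.77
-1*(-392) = 392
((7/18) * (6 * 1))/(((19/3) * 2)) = 7/38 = 0.18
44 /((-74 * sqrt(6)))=-11 * sqrt(6) /111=-0.24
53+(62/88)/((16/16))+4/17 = 40347/748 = 53.94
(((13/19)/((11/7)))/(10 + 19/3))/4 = 39/5852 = 0.01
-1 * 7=-7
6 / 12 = 1 / 2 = 0.50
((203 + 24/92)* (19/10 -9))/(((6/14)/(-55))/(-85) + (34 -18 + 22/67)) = -145554091375/1646862146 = -88.38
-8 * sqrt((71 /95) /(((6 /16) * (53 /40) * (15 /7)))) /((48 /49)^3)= -117649 * sqrt(2502395) /26101440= -7.13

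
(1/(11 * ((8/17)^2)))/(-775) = -289/545600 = -0.00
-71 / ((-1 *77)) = 71 / 77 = 0.92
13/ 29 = 0.45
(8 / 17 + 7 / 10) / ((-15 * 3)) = -199 / 7650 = -0.03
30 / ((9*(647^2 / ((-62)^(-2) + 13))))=249865 / 2413699494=0.00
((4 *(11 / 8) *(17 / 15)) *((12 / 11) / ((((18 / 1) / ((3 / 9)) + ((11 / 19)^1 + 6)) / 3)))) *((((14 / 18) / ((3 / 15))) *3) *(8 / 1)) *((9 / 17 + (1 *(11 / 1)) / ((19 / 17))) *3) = 1125600 / 1151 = 977.93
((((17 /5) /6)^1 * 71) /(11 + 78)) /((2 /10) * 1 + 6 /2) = 1207 /8544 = 0.14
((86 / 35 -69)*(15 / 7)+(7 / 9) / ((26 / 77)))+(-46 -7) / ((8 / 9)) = -9168829 / 45864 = -199.91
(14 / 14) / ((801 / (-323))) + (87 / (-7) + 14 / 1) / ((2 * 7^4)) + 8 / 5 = 161155957 / 134624070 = 1.20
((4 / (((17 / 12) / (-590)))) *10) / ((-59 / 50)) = 240000 / 17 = 14117.65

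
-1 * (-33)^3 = 35937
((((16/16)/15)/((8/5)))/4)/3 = 1/288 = 0.00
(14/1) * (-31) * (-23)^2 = -229586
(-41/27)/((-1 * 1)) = 41/27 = 1.52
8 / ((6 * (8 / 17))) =17 / 6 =2.83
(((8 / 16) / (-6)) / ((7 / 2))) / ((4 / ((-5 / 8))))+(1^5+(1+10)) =16133 / 1344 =12.00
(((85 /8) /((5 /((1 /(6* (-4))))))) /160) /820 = -17 /25190400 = -0.00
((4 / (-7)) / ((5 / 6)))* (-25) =120 / 7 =17.14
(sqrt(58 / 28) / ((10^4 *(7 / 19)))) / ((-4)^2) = 19 *sqrt(406) / 15680000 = 0.00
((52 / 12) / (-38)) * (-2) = 13 / 57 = 0.23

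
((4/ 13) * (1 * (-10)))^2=1600/ 169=9.47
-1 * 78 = -78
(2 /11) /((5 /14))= 28 /55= 0.51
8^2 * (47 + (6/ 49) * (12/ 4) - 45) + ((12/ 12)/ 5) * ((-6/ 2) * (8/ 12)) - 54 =23792/ 245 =97.11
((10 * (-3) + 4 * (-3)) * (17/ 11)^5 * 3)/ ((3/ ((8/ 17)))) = -28063056/ 161051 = -174.25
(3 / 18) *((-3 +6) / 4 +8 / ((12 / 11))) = 97 / 72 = 1.35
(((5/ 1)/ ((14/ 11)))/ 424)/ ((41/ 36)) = 495/ 60844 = 0.01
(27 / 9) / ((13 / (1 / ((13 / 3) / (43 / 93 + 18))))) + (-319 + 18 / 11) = -18232688 / 57629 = -316.38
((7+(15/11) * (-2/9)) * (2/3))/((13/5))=170/99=1.72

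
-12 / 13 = -0.92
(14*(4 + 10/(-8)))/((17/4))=154/17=9.06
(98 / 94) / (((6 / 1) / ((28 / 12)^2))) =2401 / 2538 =0.95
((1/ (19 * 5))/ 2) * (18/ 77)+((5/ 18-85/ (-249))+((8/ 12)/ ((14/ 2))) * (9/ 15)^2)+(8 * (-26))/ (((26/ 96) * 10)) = -76.15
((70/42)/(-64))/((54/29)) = -145/10368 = -0.01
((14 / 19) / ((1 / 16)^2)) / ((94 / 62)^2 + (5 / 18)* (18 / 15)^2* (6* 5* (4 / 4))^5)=3444224 / 177477521971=0.00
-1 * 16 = -16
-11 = -11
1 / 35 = 0.03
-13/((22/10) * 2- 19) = 65/73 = 0.89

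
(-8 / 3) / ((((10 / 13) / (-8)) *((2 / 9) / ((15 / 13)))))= 144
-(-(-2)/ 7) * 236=-472/ 7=-67.43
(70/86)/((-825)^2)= 7/5853375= 0.00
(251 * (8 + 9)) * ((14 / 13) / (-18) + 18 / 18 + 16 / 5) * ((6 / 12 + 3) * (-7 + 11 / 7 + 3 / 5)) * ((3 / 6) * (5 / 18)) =-41466.28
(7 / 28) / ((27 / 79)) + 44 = 4831 / 108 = 44.73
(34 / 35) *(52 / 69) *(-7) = -1768 / 345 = -5.12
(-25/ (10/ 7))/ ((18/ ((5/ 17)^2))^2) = -21875/ 54121608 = -0.00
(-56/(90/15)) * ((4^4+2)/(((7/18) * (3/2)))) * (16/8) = -8256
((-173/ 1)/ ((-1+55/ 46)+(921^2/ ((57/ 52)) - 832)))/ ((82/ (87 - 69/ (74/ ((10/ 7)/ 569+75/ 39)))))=-24681727382757/ 106135662753678922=-0.00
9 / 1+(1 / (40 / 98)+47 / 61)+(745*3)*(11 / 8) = 7528243 / 2440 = 3085.35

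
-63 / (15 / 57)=-1197 / 5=-239.40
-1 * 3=-3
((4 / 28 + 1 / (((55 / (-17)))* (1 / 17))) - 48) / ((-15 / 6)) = 40896 / 1925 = 21.24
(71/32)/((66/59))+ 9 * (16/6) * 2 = 105565/2112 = 49.98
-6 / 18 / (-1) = 1 / 3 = 0.33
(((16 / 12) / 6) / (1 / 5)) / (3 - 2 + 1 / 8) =80 / 81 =0.99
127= 127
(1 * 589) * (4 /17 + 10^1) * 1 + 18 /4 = 205125 /34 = 6033.09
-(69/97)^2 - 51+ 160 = 1020820/9409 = 108.49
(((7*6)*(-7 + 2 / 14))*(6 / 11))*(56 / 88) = -12096 / 121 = -99.97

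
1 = 1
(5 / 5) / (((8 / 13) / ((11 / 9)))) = 143 / 72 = 1.99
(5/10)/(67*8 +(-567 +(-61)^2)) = 1/7380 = 0.00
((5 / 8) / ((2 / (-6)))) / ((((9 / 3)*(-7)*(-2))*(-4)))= 5 / 448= 0.01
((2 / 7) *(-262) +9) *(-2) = 922 / 7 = 131.71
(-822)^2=675684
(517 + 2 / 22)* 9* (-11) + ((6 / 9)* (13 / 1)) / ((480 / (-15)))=-2457229 / 48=-51192.27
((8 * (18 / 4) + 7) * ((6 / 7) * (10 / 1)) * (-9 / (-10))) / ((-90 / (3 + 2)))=-129 / 7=-18.43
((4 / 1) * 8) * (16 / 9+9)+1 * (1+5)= 3158 / 9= 350.89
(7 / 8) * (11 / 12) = 77 / 96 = 0.80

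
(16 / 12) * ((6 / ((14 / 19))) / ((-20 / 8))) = -152 / 35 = -4.34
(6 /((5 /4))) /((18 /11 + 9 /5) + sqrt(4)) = 0.88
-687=-687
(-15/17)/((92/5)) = -75/1564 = -0.05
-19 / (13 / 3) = -57 / 13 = -4.38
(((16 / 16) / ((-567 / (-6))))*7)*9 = 2 / 3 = 0.67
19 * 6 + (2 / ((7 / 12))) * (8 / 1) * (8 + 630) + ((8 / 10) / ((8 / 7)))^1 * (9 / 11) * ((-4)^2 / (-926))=3139679946 / 178255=17613.42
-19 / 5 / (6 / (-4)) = 38 / 15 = 2.53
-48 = -48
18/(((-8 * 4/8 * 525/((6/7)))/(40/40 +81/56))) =-1233/68600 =-0.02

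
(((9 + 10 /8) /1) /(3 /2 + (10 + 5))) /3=41 /198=0.21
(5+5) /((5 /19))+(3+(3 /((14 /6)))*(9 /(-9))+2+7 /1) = 341 /7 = 48.71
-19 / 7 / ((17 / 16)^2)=-4864 / 2023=-2.40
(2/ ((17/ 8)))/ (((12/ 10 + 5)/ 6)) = 480/ 527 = 0.91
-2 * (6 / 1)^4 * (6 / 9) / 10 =-172.80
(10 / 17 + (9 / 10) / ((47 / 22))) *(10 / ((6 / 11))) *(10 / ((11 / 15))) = 201650 / 799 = 252.38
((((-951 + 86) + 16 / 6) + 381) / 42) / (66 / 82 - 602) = 29602 / 1552887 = 0.02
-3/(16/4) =-3/4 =-0.75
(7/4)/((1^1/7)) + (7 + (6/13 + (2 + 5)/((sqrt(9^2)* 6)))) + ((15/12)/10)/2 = 111779/5616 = 19.90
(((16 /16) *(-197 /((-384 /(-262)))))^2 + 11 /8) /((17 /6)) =666051937 /104448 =6376.88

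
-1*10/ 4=-5/ 2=-2.50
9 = 9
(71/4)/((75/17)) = 1207/300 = 4.02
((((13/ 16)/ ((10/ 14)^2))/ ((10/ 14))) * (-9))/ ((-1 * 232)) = 40131/ 464000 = 0.09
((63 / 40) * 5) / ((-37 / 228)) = -48.53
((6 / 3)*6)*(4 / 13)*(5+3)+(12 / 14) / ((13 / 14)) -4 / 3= 1136 / 39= 29.13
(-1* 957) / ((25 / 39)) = -37323 / 25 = -1492.92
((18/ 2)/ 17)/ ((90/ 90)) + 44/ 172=0.79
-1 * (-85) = 85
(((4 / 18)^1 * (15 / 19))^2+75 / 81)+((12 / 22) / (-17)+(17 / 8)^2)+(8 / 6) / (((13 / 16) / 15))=45578677069 / 1516477248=30.06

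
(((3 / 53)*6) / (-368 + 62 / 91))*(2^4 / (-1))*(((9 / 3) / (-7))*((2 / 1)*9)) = -3744 / 32807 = -0.11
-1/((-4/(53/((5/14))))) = 371/10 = 37.10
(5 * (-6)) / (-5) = 6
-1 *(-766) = 766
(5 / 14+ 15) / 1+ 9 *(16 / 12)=383 / 14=27.36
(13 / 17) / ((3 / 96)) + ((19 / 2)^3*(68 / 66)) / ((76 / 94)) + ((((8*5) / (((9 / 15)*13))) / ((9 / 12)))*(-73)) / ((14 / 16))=669696151 / 1225224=546.59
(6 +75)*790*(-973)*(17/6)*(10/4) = -882048825/2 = -441024412.50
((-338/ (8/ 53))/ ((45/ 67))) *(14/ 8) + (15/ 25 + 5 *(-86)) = -4510001/ 720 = -6263.89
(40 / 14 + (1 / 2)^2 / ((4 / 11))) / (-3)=-397 / 336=-1.18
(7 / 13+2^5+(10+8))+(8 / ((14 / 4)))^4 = 2429425 / 31213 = 77.83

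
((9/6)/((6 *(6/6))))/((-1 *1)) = -0.25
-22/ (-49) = 22/ 49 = 0.45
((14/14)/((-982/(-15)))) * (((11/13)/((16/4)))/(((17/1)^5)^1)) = 165/72503577848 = 0.00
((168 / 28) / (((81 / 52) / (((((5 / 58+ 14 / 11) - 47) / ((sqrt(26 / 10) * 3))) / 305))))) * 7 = -815332 * sqrt(65) / 7880895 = -0.83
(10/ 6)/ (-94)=-5/ 282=-0.02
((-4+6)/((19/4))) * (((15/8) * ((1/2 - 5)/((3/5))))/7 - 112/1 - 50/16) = -13119/266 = -49.32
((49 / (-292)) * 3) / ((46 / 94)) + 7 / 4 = 0.72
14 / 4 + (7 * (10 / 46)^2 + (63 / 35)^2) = 187023 / 26450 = 7.07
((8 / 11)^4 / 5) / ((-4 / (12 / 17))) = -12288 / 1244485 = -0.01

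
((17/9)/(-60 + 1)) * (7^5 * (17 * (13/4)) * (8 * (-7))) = 884014586/531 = 1664810.90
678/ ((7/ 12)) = 8136/ 7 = 1162.29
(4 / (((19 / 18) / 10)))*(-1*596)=-22585.26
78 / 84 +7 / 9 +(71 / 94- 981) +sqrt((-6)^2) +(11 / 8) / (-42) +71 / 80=-8220443 / 8460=-971.68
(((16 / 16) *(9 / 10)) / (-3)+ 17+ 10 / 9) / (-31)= -1603 / 2790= -0.57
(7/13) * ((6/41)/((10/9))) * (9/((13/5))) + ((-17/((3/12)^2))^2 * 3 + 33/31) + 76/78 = 143026674982/644397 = 221954.28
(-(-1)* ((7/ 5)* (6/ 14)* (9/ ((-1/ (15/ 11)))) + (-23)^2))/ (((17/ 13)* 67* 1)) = 74594/ 12529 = 5.95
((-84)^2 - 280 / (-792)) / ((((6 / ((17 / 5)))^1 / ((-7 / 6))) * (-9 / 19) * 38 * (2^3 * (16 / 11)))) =83130901 / 3732480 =22.27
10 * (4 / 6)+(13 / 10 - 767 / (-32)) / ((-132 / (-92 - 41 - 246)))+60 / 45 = 1701257 / 21120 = 80.55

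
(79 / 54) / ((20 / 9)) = 79 / 120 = 0.66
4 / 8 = 1 / 2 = 0.50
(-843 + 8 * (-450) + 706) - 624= -4361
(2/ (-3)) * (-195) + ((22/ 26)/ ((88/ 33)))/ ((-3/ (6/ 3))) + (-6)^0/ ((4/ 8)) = 6853/ 52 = 131.79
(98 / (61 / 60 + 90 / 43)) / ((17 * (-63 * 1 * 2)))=-6020 / 409173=-0.01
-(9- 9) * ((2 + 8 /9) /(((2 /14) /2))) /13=0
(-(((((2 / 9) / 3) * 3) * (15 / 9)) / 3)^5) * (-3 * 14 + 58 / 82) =169300000 / 142958160441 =0.00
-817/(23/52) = -42484/23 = -1847.13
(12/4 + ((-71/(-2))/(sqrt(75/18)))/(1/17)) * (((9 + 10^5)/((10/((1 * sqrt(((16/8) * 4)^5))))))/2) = 9600864 * sqrt(2)/5 + 3862747616 * sqrt(3)/25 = 270334539.52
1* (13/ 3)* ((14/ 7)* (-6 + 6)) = 0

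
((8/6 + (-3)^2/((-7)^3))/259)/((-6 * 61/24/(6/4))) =-2690/5419057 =-0.00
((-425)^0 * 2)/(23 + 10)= 2/33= 0.06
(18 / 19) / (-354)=-3 / 1121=-0.00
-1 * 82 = -82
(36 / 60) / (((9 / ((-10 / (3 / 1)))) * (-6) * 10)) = 1 / 270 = 0.00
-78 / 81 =-26 / 27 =-0.96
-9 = -9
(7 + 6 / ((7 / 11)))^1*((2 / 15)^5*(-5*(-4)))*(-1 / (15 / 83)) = -244352 / 3189375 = -0.08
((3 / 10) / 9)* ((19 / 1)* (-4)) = -38 / 15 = -2.53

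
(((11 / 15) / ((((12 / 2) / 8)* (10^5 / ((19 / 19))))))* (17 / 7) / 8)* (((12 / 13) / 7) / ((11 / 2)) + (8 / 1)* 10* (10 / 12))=0.00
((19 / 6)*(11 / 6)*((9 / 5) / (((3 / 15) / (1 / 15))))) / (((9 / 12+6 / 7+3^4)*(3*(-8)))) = -1463 / 832680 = -0.00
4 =4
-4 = -4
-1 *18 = -18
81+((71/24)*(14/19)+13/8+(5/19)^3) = 13963231/164616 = 84.82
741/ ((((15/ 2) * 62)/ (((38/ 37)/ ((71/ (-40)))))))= -75088/ 81437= -0.92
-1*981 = -981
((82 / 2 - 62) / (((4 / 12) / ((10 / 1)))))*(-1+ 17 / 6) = -1155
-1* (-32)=32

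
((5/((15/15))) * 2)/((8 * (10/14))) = 7/4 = 1.75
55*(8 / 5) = 88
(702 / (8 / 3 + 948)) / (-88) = -1053 / 125488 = -0.01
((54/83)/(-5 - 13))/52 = -3/4316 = -0.00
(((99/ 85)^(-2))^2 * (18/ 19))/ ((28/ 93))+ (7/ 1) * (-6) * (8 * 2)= -634339032401/ 946364958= -670.29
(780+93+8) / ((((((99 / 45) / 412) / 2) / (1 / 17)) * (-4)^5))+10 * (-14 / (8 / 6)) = -2966995 / 23936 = -123.96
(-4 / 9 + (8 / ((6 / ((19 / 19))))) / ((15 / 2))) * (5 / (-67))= 4 / 201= 0.02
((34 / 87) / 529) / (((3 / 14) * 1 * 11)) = 476 / 1518759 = 0.00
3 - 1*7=-4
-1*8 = -8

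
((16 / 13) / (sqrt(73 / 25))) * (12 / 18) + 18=160 * sqrt(73) / 2847 + 18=18.48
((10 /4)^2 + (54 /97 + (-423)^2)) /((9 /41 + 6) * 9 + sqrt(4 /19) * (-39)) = 1517190263329 * sqrt(19) /5810058858 + 13791344888985 /3873372572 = 4698.80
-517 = -517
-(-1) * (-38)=-38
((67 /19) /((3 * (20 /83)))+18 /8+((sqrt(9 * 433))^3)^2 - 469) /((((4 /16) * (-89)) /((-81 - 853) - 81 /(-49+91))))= 63144971368860047 /25365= 2489452843243.05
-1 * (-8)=8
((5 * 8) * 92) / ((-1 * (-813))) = 3680 / 813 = 4.53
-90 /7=-12.86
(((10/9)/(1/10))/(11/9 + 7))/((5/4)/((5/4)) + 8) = 50/333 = 0.15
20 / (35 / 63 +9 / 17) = 1530 / 83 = 18.43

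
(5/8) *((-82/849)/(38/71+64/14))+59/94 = 5307943/8619048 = 0.62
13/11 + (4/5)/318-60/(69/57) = -9731089/201135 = -48.38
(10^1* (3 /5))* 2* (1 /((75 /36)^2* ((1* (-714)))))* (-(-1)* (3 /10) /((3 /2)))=-288 /371875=-0.00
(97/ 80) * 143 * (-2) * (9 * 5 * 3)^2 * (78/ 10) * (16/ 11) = -71702982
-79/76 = -1.04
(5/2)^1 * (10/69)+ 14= 991/69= 14.36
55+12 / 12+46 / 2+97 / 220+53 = 29137 / 220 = 132.44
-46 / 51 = -0.90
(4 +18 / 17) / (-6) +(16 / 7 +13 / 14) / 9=-347 / 714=-0.49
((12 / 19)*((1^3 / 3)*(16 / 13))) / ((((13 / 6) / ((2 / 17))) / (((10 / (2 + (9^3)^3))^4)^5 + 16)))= 4194536957187385719273268117214716388617041711314516253172794644454683235918235591542998040707456405711823648183660110628226399692201221635771399714504903797587295853102116864 / 18633397532713852885576976457877581665481645173789509986323514099678368635991921080367646000007968979377548623323686072498616087239435879348295361020156163492358212787539490011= 0.23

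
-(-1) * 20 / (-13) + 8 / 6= -8 / 39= -0.21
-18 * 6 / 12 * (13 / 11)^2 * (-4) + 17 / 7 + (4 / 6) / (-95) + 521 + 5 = 578.70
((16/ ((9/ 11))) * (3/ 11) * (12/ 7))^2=4096/ 49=83.59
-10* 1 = -10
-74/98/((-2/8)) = 148/49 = 3.02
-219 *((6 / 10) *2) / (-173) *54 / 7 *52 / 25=3689712 / 151375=24.37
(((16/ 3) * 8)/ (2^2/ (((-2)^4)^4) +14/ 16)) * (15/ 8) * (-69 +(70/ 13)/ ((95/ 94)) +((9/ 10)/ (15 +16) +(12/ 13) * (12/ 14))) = -4415546851328/ 768448863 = -5746.05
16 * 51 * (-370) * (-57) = 17209440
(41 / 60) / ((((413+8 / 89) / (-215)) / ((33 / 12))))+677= 27743941 / 41040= 676.02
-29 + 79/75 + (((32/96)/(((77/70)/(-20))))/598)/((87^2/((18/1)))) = -5797643704/207453675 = -27.95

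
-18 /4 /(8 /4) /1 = -9 /4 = -2.25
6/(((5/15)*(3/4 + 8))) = 72/35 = 2.06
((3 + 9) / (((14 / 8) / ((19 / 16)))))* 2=114 / 7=16.29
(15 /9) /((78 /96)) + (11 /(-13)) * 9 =-217 /39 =-5.56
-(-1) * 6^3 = 216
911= 911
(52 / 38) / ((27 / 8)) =208 / 513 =0.41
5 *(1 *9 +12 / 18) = 145 / 3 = 48.33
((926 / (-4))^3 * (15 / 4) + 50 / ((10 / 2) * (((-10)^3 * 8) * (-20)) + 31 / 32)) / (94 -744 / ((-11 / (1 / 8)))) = -59892076200821315 / 131891359712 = -454101.59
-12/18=-2/3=-0.67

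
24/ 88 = 3/ 11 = 0.27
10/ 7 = 1.43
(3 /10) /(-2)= -3 /20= -0.15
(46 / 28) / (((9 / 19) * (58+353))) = 437 / 51786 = 0.01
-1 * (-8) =8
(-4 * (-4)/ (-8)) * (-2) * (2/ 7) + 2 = 22/ 7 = 3.14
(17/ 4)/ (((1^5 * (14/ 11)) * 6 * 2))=187/ 672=0.28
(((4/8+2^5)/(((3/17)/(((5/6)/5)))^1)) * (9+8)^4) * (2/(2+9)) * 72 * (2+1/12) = 2307267625/33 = 69917200.76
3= 3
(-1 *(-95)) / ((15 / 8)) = 152 / 3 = 50.67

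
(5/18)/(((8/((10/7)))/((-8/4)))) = -25/252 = -0.10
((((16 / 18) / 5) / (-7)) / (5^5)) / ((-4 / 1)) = 2 / 984375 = 0.00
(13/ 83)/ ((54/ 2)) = 13/ 2241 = 0.01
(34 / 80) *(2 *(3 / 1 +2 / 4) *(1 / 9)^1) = 119 / 360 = 0.33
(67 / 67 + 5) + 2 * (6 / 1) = 18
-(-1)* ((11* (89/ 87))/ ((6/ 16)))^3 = 480416634368/ 17779581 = 27020.69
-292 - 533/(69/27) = -11513/23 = -500.57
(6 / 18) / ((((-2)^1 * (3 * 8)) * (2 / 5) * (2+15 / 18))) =-5 / 816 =-0.01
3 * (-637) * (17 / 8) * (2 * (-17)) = 138069.75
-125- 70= -195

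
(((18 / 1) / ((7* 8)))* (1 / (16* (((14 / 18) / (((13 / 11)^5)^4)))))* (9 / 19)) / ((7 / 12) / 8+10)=41563855775664308372657787 / 1211322694375800654806897354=0.03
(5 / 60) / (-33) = -1 / 396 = -0.00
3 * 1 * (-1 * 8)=-24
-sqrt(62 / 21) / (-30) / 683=sqrt(1302) / 430290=0.00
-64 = -64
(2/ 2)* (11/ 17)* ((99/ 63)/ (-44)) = -11/ 476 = -0.02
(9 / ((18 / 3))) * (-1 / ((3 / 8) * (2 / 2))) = -4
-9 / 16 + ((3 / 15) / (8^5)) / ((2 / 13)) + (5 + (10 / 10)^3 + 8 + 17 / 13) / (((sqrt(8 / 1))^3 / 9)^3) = -184307 / 327680 + 145071* sqrt(2) / 212992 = 0.40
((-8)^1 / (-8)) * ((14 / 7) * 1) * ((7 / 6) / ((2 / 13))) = 91 / 6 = 15.17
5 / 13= 0.38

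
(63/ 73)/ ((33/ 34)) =714/ 803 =0.89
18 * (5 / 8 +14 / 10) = 729 / 20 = 36.45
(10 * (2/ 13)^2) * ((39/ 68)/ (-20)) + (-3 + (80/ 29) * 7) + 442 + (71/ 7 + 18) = 486.45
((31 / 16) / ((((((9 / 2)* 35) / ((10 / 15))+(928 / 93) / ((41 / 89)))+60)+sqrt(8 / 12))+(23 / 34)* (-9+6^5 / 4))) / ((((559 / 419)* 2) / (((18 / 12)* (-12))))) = -3196432351211468391 / 397864159877241849532+163730061451647* sqrt(6) / 99466039969310462383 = -0.01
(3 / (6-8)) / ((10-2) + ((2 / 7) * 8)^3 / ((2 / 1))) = -1029 / 9584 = -0.11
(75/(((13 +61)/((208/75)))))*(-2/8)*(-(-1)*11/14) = -143/259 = -0.55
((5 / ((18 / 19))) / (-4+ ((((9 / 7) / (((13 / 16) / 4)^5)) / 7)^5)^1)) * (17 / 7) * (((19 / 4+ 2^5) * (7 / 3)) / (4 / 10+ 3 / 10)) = 6627593410185362484084823596144242202025 / 178470103778653239469920167616843403996487438046384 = 0.00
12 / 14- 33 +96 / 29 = -5853 / 203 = -28.83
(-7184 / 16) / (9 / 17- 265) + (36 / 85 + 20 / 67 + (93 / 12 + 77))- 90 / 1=-2.83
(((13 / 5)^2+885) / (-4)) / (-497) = 157 / 350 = 0.45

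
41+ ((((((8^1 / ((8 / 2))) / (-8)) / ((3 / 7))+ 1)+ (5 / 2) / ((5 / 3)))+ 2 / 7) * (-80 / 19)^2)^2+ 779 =134742680020 / 57471561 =2344.51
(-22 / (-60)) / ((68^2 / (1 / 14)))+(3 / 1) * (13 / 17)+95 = 97.29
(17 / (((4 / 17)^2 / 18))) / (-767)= -7.21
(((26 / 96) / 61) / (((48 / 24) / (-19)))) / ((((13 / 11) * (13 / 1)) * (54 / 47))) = -9823 / 4110912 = -0.00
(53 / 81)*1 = 0.65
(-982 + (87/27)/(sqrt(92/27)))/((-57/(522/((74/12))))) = 1025208/703 - 5046 * sqrt(69)/16169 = 1455.74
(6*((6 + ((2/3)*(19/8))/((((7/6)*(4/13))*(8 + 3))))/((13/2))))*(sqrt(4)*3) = 35.45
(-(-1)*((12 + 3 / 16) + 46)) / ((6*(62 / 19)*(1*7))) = 2527 / 5952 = 0.42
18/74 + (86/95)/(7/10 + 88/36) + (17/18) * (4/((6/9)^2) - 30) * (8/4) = -23357924/596847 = -39.14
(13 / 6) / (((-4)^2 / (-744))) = -403 / 4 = -100.75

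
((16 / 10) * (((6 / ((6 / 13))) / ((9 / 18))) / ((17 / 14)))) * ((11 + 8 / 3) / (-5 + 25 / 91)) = -5432336 / 54825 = -99.09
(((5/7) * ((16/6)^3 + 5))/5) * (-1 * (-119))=10999/27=407.37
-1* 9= -9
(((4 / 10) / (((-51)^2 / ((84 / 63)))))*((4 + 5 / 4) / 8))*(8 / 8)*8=14 / 13005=0.00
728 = 728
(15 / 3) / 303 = 5 / 303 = 0.02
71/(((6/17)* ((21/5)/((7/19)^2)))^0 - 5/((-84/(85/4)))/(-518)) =12357408/173623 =71.17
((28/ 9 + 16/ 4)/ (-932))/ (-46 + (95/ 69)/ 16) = 5888/ 35431611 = 0.00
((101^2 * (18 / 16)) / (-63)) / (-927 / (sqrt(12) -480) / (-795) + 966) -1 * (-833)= 9779257397071415004 / 11742463030433863 -278436295 * sqrt(3) / 140909556365206356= 832.81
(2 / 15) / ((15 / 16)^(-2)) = 15 / 128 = 0.12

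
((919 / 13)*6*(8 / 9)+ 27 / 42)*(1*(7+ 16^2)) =54232441 / 546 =99326.82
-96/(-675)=32/225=0.14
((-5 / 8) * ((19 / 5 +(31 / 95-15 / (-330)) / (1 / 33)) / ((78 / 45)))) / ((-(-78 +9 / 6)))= -15265 / 201552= -0.08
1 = 1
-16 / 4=-4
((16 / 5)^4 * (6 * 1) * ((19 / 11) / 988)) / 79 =98304 / 7060625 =0.01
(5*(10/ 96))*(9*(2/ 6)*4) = 25/ 4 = 6.25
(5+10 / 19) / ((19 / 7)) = 735 / 361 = 2.04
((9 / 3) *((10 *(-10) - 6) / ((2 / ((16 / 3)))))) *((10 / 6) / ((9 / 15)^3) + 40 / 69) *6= -26211680 / 621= -42208.82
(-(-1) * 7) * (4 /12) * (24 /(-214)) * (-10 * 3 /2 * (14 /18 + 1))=2240 /321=6.98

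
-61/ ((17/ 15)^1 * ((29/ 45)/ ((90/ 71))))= -3705750/ 35003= -105.87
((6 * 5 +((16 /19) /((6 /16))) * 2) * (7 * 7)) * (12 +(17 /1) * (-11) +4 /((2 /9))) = -15124438 /57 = -265341.02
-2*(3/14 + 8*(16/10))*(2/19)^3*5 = -0.15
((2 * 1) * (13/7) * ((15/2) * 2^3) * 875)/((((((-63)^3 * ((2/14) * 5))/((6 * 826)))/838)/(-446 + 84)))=930696208000/567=1641439520.28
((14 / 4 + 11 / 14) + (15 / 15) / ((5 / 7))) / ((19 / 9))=1791 / 665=2.69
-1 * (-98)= 98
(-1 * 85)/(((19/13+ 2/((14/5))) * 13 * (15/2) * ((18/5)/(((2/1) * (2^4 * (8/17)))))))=-4480/2673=-1.68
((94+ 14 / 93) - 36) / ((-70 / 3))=-2704 / 1085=-2.49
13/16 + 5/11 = 223/176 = 1.27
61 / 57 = 1.07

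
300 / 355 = 60 / 71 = 0.85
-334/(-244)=167/122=1.37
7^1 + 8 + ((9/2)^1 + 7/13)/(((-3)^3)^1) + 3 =12505/702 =17.81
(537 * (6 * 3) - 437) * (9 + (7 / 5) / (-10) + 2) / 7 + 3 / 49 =35079579 / 2450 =14318.20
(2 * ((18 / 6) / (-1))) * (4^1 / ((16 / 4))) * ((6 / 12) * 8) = -24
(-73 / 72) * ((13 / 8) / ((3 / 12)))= -949 / 144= -6.59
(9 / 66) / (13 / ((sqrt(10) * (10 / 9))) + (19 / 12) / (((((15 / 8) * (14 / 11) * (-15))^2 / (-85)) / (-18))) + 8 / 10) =-67925466000 / 1193997555179 + 29536801875 * sqrt(10) / 1193997555179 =0.02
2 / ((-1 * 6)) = -1 / 3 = -0.33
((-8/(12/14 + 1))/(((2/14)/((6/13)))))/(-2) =6.96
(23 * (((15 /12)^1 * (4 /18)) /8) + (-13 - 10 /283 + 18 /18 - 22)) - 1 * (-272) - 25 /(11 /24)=82579691 /448272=184.22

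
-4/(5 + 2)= -4/7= -0.57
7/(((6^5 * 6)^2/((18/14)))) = 0.00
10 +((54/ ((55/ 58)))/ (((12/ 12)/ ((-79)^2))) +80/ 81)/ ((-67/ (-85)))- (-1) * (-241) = 26902244917/ 59697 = 450646.51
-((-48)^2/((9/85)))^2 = -473497600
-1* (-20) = 20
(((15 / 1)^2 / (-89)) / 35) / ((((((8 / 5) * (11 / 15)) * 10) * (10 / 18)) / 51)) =-61965 / 109648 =-0.57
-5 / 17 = -0.29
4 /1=4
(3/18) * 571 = 95.17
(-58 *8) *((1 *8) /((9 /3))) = -3712 /3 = -1237.33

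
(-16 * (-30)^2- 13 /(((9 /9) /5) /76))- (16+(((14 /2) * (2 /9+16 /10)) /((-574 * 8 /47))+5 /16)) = -13936451 /720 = -19356.18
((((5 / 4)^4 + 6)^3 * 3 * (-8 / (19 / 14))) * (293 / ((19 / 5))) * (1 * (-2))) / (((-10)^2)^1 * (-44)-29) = -310471128379965 / 838267830272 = -370.37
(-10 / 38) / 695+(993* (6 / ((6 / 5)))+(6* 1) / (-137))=4964.96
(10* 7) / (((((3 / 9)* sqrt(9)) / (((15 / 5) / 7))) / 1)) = 30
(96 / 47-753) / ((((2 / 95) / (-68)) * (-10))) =-11400285 / 47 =-242559.26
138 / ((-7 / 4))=-552 / 7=-78.86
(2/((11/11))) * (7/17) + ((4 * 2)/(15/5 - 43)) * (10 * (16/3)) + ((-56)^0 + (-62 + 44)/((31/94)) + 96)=51503/1581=32.58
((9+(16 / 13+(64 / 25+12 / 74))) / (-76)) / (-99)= 155759 / 90476100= 0.00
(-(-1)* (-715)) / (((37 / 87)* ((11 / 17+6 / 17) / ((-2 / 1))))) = 124410 / 37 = 3362.43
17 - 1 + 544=560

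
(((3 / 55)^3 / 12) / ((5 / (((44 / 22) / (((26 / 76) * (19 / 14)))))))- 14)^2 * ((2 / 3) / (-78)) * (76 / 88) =-217761853310402072 / 150515559446484375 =-1.45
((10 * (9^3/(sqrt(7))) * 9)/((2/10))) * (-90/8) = -7381125 * sqrt(7)/14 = -1394901.51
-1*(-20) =20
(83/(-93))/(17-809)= 83/73656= 0.00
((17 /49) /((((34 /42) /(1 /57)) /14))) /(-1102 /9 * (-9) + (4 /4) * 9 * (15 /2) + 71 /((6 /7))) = 0.00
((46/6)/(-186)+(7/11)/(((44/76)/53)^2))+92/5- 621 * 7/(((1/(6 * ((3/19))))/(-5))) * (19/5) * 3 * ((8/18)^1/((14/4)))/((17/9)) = 1334058775337/63129330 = 21132.15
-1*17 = -17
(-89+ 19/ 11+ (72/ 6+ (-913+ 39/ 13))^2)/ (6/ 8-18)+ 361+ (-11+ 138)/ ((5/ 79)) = -168404638/ 3795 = -44375.40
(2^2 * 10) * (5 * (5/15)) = 200/3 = 66.67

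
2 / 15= 0.13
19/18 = 1.06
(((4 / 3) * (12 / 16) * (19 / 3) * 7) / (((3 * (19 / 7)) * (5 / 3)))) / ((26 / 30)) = 49 / 13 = 3.77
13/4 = 3.25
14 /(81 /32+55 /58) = 12992 /3229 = 4.02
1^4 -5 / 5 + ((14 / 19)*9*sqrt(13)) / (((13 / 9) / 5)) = 5670*sqrt(13) / 247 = 82.77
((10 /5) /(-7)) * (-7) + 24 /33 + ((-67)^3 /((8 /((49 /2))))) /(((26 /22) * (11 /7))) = -1134772559 /2288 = -495967.03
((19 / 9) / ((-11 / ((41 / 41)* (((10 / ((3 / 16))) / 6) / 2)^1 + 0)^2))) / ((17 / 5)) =-152000 / 136323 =-1.11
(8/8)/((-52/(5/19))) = -5/988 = -0.01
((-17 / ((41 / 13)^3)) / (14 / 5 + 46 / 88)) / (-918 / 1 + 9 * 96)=241670 / 80017281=0.00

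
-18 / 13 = -1.38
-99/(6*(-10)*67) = 33/1340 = 0.02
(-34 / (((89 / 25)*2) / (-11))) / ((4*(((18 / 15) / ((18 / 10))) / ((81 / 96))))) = 378675 / 22784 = 16.62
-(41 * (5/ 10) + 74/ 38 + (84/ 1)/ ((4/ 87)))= -70279/ 38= -1849.45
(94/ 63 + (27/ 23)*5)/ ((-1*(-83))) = 10667/ 120267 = 0.09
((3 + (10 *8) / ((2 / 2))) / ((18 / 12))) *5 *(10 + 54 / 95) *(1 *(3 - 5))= -333328 / 57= -5847.86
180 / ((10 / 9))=162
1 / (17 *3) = 0.02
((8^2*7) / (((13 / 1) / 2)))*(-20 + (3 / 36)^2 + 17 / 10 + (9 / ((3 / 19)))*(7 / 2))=7306264 / 585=12489.34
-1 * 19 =-19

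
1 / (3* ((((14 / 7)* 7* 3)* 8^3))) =1 / 64512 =0.00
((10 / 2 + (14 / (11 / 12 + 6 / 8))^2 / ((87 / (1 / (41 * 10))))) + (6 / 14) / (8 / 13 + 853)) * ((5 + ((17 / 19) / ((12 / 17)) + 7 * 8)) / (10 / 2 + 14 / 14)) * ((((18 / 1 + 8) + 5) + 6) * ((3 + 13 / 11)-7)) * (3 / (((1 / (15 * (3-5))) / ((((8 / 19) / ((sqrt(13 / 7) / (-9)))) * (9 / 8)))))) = -235115294229327021 * sqrt(91) / 1471579434325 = -1524115.46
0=0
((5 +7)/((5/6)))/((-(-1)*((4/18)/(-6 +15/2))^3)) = 177147/40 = 4428.68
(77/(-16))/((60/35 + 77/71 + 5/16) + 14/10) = -191345/179369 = -1.07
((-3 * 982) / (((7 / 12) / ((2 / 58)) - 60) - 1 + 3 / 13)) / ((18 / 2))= 51064 / 6841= 7.46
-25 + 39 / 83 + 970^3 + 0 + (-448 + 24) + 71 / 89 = 6741912143601 / 7387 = 912672552.27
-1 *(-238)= 238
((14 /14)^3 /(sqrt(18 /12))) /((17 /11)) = 0.53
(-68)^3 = -314432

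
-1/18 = -0.06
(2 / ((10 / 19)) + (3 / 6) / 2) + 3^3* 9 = 247.05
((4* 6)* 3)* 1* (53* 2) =7632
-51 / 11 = -4.64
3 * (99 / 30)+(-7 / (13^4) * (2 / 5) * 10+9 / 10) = 1542154 / 142805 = 10.80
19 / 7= 2.71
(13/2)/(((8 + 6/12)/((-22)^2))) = 6292/17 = 370.12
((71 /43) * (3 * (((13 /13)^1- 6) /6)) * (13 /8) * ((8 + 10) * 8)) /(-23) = 41535 /989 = 42.00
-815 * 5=-4075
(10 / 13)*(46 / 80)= 23 / 52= 0.44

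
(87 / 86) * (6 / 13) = 0.47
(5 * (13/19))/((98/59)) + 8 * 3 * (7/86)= 321313/80066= 4.01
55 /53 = 1.04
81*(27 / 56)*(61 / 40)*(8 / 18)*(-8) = -211.76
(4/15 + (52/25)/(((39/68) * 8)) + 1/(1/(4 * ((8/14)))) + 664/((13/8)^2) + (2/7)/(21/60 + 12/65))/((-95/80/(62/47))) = -148554616896/524436575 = -283.27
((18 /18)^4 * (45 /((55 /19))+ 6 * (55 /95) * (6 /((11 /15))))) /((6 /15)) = 109.92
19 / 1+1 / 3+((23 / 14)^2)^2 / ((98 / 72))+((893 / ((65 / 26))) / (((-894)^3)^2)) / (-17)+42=170228302327572437145907483 / 2552714721220216297641120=66.69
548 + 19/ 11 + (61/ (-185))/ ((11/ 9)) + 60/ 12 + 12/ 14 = 7910457/ 14245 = 555.31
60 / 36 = 1.67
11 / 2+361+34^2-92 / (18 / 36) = 2677 / 2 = 1338.50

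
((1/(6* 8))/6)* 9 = 1/32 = 0.03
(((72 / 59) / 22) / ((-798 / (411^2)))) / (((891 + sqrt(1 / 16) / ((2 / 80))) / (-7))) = 1013526 / 11110231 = 0.09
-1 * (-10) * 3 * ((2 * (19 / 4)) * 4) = 1140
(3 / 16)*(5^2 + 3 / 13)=123 / 26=4.73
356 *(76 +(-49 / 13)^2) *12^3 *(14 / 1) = 776895303.20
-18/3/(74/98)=-294/37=-7.95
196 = 196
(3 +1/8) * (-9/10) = -45/16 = -2.81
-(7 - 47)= 40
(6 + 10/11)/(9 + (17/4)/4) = 1216/1771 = 0.69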